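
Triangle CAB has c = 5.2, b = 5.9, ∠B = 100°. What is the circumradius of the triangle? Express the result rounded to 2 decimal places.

Law of sines: sin C = c·sin B/b ≈ 0.86797.
Since b ≥ c, only the acute value applies: ∠C ≈ 60.22°.
Then ∠A = 180° − ∠B − ∠C ≈ 19.78°.
Law of sines gives a = b·sin A/sin B ≈ 2.0271.
Circumradius = b/(2 sin B) ≈ 2.9955.

R ≈ 3.00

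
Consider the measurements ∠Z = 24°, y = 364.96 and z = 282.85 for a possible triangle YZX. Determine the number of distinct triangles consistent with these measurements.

2

y·sin Z = 364.96·sin(24°) ≈ 148.4.
Since y sin Z < z < y (148.4 < 282.85 < 364.96), two triangles exist.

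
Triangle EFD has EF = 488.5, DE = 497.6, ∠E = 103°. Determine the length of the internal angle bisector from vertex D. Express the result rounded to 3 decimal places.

By the law of cosines, FD² = DE² + EF² − 2·DE·EF·cos E = 5.956e+05, so FD ≈ 771.75.
Law of cosines again: cos D = (FD² + DE² − EF²)/(2·FD·DE) ≈ 0.78716, so ∠D ≈ 38.08°.
The bisector from D has length 2·FD·DE·cos(∠D/2)/(FD+DE) ≈ 571.97.

t_D ≈ 571.968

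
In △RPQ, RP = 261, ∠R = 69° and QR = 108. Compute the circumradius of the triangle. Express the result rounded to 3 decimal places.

130.730

By the law of cosines, PQ² = QR² + RP² − 2·QR·RP·cos R = 59582, so PQ ≈ 244.09.
Area = ½·QR·RP·sin R ≈ 13158.
Circumradius = PQ/(2 sin R) ≈ 130.73.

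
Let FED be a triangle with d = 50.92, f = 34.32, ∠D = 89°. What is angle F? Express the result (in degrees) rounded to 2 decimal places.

Law of sines: sin F = f·sin D/d ≈ 0.67390.
Since d ≥ f, only the acute value applies: ∠F ≈ 42.37°.
Then ∠E = 180° − ∠D − ∠F ≈ 48.63°.

∠F ≈ 42.37°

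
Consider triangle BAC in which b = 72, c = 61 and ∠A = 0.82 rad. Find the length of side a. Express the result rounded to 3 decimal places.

53.966

By the law of cosines, a² = c² + b² − 2·c·b·cos A = 2912.4, so a ≈ 53.966.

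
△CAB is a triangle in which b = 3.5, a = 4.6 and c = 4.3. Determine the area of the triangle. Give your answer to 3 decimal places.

area ≈ 7.134

Semiperimeter s = (4.3 + 4.6 + 3.5)/2 = 6.2.
Heron's formula: area = √(6.2·1.9·1.6·2.7) ≈ 7.1337.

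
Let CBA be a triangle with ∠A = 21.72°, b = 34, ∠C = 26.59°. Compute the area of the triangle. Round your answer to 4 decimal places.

128.2119

The third angle is ∠B = 180° − ∠A − ∠C = 131.69°.
Law of sines: c = b·sin C/sin B ≈ 20.38.
Law of sines: a = b·sin A/sin B ≈ 16.849.
Area = ½·b·c·sin A ≈ 128.21.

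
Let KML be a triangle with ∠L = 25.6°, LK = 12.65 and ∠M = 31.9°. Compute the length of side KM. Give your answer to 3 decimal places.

The third angle is ∠K = 180° − ∠M − ∠L = 122.50°.
Law of sines: KM = LK·sin L/sin M ≈ 10.343.

10.343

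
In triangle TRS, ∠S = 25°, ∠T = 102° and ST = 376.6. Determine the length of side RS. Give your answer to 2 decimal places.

The third angle is ∠R = 180° − ∠S − ∠T = 53.00°.
Law of sines: RS = ST·sin T/sin R ≈ 461.25.

461.25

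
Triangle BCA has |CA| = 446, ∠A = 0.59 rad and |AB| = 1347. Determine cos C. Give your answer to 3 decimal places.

By the law of cosines, |BC|² = |CA|² + |AB|² − 2·|CA|·|AB|·cos A = 1.0149e+06, so |BC| ≈ 1007.4.
Law of cosines again: cos C = (|BC|² + |CA|² − |AB|²)/(2·|BC|·|CA|) ≈ -0.66831, so ∠C ≈ 2.303 rad.

-0.668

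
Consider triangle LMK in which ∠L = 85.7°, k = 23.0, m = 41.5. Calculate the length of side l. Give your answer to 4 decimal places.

By the law of cosines, l² = m² + k² − 2·m·k·cos L = 2108.1, so l ≈ 45.914.

45.9142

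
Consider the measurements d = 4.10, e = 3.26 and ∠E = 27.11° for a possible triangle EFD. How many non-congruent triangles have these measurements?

d·sin E = 4.10·sin(27.11°) ≈ 1.868.
Since d sin E < e < d (1.868 < 3.26 < 4.10), two triangles exist.

2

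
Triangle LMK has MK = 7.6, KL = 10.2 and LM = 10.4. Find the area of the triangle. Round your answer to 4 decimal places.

area ≈ 36.3663

Semiperimeter s = (7.6 + 10.2 + 10.4)/2 = 14.1.
Heron's formula: area = √(14.1·6.5·3.9·3.7) ≈ 36.366.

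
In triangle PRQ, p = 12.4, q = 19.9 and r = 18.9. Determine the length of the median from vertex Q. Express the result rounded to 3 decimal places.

Median from Q: ½√(2·p² + 2·r² − q²) ≈ 12.509.

12.509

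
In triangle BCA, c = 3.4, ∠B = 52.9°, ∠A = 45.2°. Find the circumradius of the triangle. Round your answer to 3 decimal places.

R ≈ 1.717

The third angle is ∠C = 180° − ∠A − ∠B = 81.90°.
Law of sines: b = c·sin B/sin C ≈ 2.7391.
Law of sines: a = c·sin A/sin C ≈ 2.4369.
Circumradius = c/(2 sin C) ≈ 1.7171.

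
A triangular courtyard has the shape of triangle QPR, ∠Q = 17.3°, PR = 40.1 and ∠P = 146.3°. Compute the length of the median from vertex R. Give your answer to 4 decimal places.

The third angle is ∠R = 180° − ∠Q − ∠P = 16.40°.
Law of sines: RQ = PR·sin P/sin Q ≈ 74.819.
Law of sines: QP = PR·sin R/sin Q ≈ 38.073.
Median from R: ½√(2·PR² + 2·RQ² − QP²) ≈ 56.926.

m_R ≈ 56.9259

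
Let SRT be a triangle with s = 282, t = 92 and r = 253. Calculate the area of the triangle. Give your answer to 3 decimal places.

area ≈ 11503.728

Semiperimeter p = (282 + 253 + 92)/2 = 313.5.
Heron's formula: area = √(313.5·31.5·60.5·221.5) ≈ 11504.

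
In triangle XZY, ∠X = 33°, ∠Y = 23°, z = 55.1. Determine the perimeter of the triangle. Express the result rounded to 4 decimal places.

The third angle is ∠Z = 180° − ∠Y − ∠X = 124.00°.
Law of sines: x = z·sin X/sin Z ≈ 36.198.
Law of sines: y = z·sin Y/sin Z ≈ 25.969.
Semiperimeter s = (36.198+55.1+25.969)/2 = 58.634.
Perimeter = 36.198 + 55.1 + 25.969 = 117.27.

117.2671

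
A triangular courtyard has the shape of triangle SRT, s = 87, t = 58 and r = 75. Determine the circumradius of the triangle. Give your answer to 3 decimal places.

44.091

By the law of cosines, cos S = (r² + t² − s²) / (2·r·t) ≈ 0.16322, so ∠S ≈ 80.61°.
Circumradius = s/(2 sin S) ≈ 44.091.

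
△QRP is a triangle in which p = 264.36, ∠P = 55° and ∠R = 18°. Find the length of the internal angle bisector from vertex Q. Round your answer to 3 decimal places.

The third angle is ∠Q = 180° − ∠R − ∠P = 107.00°.
Law of sines: q = p·sin Q/sin P ≈ 308.62.
Law of sines: r = p·sin R/sin P ≈ 99.727.
The bisector from Q has length 2·r·p·cos(∠Q/2)/(r+p) ≈ 86.143.

t_Q ≈ 86.143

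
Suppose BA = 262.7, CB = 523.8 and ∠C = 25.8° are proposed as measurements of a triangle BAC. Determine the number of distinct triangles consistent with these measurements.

2

CB·sin C = 523.8·sin(25.8°) ≈ 228.
Since CB sin C < BA < CB (228 < 262.7 < 523.8), two triangles exist.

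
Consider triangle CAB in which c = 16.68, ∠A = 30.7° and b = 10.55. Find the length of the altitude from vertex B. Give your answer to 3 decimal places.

8.516

By the law of cosines, a² = b² + c² − 2·b·c·cos A = 86.902, so a ≈ 9.3221.
Area = ½·b·c·sin A ≈ 44.921.
The altitude from B has length 2·area/b ≈ 8.5159.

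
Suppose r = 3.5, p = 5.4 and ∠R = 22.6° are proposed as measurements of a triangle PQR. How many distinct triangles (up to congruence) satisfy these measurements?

2

p·sin R = 5.4·sin(22.6°) ≈ 2.075.
Since p sin R < r < p (2.075 < 3.5 < 5.4), two triangles exist.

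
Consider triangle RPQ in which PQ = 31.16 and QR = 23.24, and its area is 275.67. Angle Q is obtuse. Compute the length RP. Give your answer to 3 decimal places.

49.498

From area = ½·PQ·QR·sin Q, we get sin Q = 2·area/(PQ·QR) ≈ 0.76135.
Taking the obtuse solution, ∠Q ≈ 130.42°.
Law of cosines then gives RP ≈ 49.498.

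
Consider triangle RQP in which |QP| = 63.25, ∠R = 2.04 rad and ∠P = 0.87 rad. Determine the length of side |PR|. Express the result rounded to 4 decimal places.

16.2767

The third angle is ∠Q = π − ∠P − ∠R = 0.232 rad.
Law of sines: |PR| = |QP|·sin Q/sin R ≈ 16.277.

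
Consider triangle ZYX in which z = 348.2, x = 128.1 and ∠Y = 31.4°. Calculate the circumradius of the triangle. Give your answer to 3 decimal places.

By the law of cosines, y² = x² + z² − 2·x·z·cos Y = 61509, so y ≈ 248.01.
Area = ½·x·z·sin Y ≈ 11620.
Circumradius = y/(2 sin Y) ≈ 238.01.

238.008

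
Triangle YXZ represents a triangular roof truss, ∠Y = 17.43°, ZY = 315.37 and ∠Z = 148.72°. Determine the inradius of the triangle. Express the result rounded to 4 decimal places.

The third angle is ∠X = 180° − ∠Z − ∠Y = 13.85°.
Law of sines: XZ = ZY·sin Y/sin X ≈ 394.63.
Law of sines: YX = ZY·sin Z/sin X ≈ 684.04.
Area = ½·ZY·XZ·sin Z ≈ 32309.
Semiperimeter s = (394.63+315.37+684.04)/2 = 697.02.
Inradius = area/s = 32309/697.02 ≈ 46.354.

r ≈ 46.3536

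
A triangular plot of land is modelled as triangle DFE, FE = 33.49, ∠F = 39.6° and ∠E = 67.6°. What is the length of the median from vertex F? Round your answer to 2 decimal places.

31.00

The third angle is ∠D = 180° − ∠F − ∠E = 72.80°.
Law of sines: ED = FE·sin F/sin D ≈ 22.347.
Law of sines: DF = FE·sin E/sin D ≈ 32.413.
Median from F: ½√(2·DF² + 2·FE² − ED²) ≈ 31.004.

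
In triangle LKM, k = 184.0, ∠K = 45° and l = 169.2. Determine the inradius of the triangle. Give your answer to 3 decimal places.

r ≈ 50.665

Law of sines: sin L = l·sin K/k ≈ 0.65023.
Since k ≥ l, only the acute value applies: ∠L ≈ 40.56°.
Then ∠M = 180° − ∠K − ∠L ≈ 94.44°.
Law of sines gives m = k·sin M/sin K ≈ 259.43.
Area = ½·k·l·sin M ≈ 15520.
Semiperimeter s = (169.2+184+259.43)/2 = 306.32.
Inradius = area/s = 15520/306.32 ≈ 50.665.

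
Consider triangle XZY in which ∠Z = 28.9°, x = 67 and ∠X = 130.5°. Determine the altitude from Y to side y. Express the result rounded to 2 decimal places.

h_Y ≈ 32.38

The third angle is ∠Y = 180° − ∠X − ∠Z = 20.60°.
Law of sines: z = x·sin Z/sin X ≈ 42.582.
Law of sines: y = x·sin Y/sin X ≈ 31.001.
Area = ½·x·z·sin Y ≈ 501.91.
The altitude from Y has length 2·area/y ≈ 32.38.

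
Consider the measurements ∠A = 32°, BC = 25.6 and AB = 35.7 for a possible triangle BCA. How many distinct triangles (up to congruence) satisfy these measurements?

2

AB·sin A = 35.7·sin(32°) ≈ 18.92.
Since AB sin A < BC < AB (18.92 < 25.6 < 35.7), two triangles exist.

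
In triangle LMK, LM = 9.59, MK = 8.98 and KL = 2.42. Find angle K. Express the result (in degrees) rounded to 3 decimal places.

97.232

By the law of cosines, cos K = (MK² + KL² − LM²) / (2·MK·KL) ≈ -0.12588, so ∠K ≈ 97.23°.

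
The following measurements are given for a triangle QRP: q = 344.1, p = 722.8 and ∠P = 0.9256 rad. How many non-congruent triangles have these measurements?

q·sin P = 344.1·sin(0.9256 rad) ≈ 274.9.
Since p ≥ q, exactly one triangle exists.

1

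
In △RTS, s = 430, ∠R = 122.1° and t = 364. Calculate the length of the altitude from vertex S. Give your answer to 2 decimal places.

By the law of cosines, r² = t² + s² − 2·t·s·cos R = 4.8375e+05, so r ≈ 695.52.
Area = ½·t·s·sin R ≈ 66296.
The altitude from S has length 2·area/s ≈ 308.35.

308.35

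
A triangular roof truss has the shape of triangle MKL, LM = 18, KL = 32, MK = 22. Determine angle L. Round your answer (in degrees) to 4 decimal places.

By the law of cosines, cos L = (KL² + LM² − MK²) / (2·KL·LM) ≈ 0.75000, so ∠L ≈ 41.41°.

41.4096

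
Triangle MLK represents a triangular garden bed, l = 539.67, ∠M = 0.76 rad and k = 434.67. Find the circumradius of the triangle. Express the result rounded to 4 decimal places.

271.6755

By the law of cosines, m² = l² + k² − 2·l·k·cos M = 1.4012e+05, so m ≈ 374.33.
Area = ½·l·k·sin M ≈ 80803.
Circumradius = m/(2 sin M) ≈ 271.68.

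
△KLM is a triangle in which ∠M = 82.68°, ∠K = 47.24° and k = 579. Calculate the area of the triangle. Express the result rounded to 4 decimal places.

area ≈ 173667.4580

The third angle is ∠L = 180° − ∠M − ∠K = 50.08°.
Law of sines: l = k·sin L/sin K ≈ 604.82.
Law of sines: m = k·sin M/sin K ≈ 782.18.
Area = ½·k·l·sin M ≈ 1.7367e+05.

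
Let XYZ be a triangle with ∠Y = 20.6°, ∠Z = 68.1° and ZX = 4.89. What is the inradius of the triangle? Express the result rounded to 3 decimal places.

The third angle is ∠X = 180° − ∠Y − ∠Z = 91.30°.
Law of sines: YZ = ZX·sin X/sin Y ≈ 13.895.
Law of sines: XY = ZX·sin Z/sin Y ≈ 12.895.
Area = ½·ZX·YZ·sin Z ≈ 31.521.
Semiperimeter s = (13.895+4.89+12.895)/2 = 15.84.
Inradius = area/s = 31.521/15.84 ≈ 1.99.

r ≈ 1.990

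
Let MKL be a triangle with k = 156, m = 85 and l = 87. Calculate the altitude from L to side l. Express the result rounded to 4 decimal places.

Semiperimeter s = (85 + 156 + 87)/2 = 164.
Heron's formula: area = √(164·79·8·77) ≈ 2825.
The altitude from L has length 2·area/l ≈ 64.944.

h_L ≈ 64.9436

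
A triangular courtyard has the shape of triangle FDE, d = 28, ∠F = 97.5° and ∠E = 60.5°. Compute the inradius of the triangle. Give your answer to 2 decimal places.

The third angle is ∠D = 180° − ∠E − ∠F = 22.00°.
Law of sines: f = d·sin F/sin D ≈ 74.106.
Law of sines: e = d·sin E/sin D ≈ 65.055.
Area = ½·d·f·sin E ≈ 902.98.
Semiperimeter s = (74.106+28+65.055)/2 = 83.58.
Inradius = area/s = 902.98/83.58 ≈ 10.804.

10.80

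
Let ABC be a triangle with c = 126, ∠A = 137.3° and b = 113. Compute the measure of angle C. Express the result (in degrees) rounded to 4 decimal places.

By the law of cosines, a² = b² + c² − 2·b·c·cos A = 49572, so a ≈ 222.65.
Law of cosines again: cos C = (a² + b² − c²)/(2·a·b) ≈ 0.92342, so ∠C ≈ 22.57°.

∠C ≈ 22.5680°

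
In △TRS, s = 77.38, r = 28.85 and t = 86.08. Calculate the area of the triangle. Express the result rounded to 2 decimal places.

area ≈ 1106.43

Semiperimeter p = (86.08 + 28.85 + 77.38)/2 = 96.155.
Heron's formula: area = √(96.155·10.075·67.305·18.775) ≈ 1106.4.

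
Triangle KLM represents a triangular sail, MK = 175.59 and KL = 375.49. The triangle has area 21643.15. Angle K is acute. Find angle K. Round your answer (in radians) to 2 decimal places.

From area = ½·MK·KL·sin K, we get sin K = 2·area/(MK·KL) ≈ 0.65653.
Taking the acute solution, ∠K ≈ 0.716 rad.

0.72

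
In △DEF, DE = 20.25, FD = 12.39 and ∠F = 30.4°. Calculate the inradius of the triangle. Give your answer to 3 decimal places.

Law of sines: sin E = FD·sin F/DE ≈ 0.30962.
Since DE ≥ FD, only the acute value applies: ∠E ≈ 18.04°.
Then ∠D = 180° − ∠F − ∠E ≈ 131.56°.
Law of sines gives EF = DE·sin D/sin F ≈ 29.941.
Area = ½·DE·FD·sin D ≈ 93.863.
Semiperimeter s = (29.941+12.39+20.25)/2 = 31.291.
Inradius = area/s = 93.863/31.291 ≈ 2.9997.

r ≈ 3.000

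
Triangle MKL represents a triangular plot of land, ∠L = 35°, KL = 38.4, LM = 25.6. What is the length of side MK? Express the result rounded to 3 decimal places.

22.790

By the law of cosines, MK² = KL² + LM² − 2·KL·LM·cos L = 519.4, so MK ≈ 22.79.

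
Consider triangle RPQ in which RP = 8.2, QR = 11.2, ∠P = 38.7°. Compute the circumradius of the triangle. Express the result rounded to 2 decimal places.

Law of sines: sin Q = RP·sin P/QR ≈ 0.45777.
Since QR ≥ RP, only the acute value applies: ∠Q ≈ 27.24°.
Then ∠R = 180° − ∠P − ∠Q ≈ 114.06°.
Law of sines gives PQ = QR·sin R/sin P ≈ 16.357.
Circumradius = QR/(2 sin P) ≈ 8.9565.

8.96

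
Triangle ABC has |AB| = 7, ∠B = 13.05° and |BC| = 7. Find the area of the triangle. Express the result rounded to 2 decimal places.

Area = ½·|AB|·|BC|·sin B ≈ 5.5321.

5.53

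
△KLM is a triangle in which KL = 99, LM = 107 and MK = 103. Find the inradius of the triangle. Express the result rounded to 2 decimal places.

r ≈ 29.64

Semiperimeter s = (107 + 103 + 99)/2 = 154.5.
Heron's formula: area = √(154.5·47.5·51.5·55.5) ≈ 4580.
Inradius = area/s = 4580/154.5 ≈ 29.644.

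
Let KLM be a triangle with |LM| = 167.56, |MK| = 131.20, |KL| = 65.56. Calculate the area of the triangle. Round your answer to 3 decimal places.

Semiperimeter s = (167.56 + 131.2 + 65.56)/2 = 182.16.
Heron's formula: area = √(182.16·14.6·50.96·116.6) ≈ 3975.3.

area ≈ 3975.273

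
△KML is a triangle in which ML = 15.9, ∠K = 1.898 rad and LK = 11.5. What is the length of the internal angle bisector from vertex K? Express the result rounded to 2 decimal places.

t_K ≈ 5.45

Law of sines: sin M = LK·sin K/ML ≈ 0.68490.
Since ML ≥ LK, only the acute value applies: ∠M ≈ 0.754 rad.
Then ∠L = π − ∠K − ∠M ≈ 0.489 rad.
Law of sines gives KM = ML·sin L/sin K ≈ 7.8893.
The bisector from K has length 2·LK·KM·cos(∠K/2)/(LK+KM) ≈ 5.4513.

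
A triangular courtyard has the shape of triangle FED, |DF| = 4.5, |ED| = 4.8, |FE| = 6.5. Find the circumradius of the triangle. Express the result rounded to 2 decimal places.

By the law of cosines, cos F = (|DF|² + |FE|² − |ED|²) / (2·|DF|·|FE|) ≈ 0.67453, so ∠F ≈ 47.58°.
Circumradius = |ED|/(2 sin F) ≈ 3.2509.

3.25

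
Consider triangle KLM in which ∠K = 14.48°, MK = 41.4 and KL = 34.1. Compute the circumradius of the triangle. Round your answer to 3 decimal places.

By the law of cosines, LM² = MK² + KL² − 2·MK·KL·cos K = 142.98, so LM ≈ 11.957.
Area = ½·MK·KL·sin K ≈ 176.5.
Circumradius = LM/(2 sin K) ≈ 23.911.

23.911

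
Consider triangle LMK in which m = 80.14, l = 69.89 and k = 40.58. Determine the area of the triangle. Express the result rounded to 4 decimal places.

area ≈ 1417.8066

Semiperimeter s = (69.89 + 80.14 + 40.58)/2 = 95.305.
Heron's formula: area = √(95.305·25.415·15.165·54.725) ≈ 1417.8.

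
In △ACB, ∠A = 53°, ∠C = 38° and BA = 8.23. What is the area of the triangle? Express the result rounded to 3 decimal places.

The third angle is ∠B = 180° − ∠A − ∠C = 89.00°.
Law of sines: CB = BA·sin A/sin C ≈ 10.676.
Law of sines: AC = BA·sin B/sin C ≈ 13.366.
Area = ½·BA·CB·sin B ≈ 43.925.

43.925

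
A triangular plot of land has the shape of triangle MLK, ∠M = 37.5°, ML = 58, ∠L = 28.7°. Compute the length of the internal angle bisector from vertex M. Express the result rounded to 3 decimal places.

The third angle is ∠K = 180° − ∠M − ∠L = 113.80°.
Law of sines: LK = ML·sin M/sin K ≈ 38.59.
Law of sines: KM = ML·sin L/sin K ≈ 30.442.
The bisector from M has length 2·KM·ML·cos(∠M/2)/(KM+ML) ≈ 37.808.

t_M ≈ 37.808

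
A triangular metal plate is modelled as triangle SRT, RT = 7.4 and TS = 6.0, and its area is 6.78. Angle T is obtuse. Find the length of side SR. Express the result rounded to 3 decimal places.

13.241

From area = ½·RT·TS·sin T, we get sin T = 2·area/(RT·TS) ≈ 0.30541.
Taking the obtuse solution, ∠T ≈ 162.22°.
Law of cosines then gives SR ≈ 13.241.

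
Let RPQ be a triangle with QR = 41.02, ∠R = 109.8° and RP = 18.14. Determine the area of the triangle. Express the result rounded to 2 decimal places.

Area = ½·QR·RP·sin R ≈ 350.06.

350.06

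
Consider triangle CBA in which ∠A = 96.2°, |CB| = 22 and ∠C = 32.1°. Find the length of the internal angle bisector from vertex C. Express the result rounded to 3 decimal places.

The third angle is ∠B = 180° − ∠A − ∠C = 51.70°.
Law of sines: |BA| = |CB|·sin C/sin A ≈ 11.76.
Law of sines: |AC| = |CB|·sin B/sin A ≈ 17.367.
The bisector from C has length 2·|AC|·|CB|·cos(∠C/2)/(|AC|+|CB|) ≈ 18.654.

18.654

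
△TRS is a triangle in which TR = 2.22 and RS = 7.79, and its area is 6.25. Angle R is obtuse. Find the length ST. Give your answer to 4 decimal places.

9.4612

From area = ½·TR·RS·sin R, we get sin R = 2·area/(TR·RS) ≈ 0.72280.
Taking the obtuse solution, ∠R ≈ 133.71°.
Law of cosines then gives ST ≈ 9.4612.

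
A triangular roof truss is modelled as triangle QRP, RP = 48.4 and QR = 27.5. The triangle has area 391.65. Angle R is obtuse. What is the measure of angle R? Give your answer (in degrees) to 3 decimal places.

From area = ½·QR·RP·sin R, we get sin R = 2·area/(QR·RP) ≈ 0.58850.
Taking the obtuse solution, ∠R ≈ 143.95°.

143.949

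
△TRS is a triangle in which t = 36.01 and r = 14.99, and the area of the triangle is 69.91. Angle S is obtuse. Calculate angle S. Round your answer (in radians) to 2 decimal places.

∠S ≈ 2.88 rad

From area = ½·t·r·sin S, we get sin S = 2·area/(t·r) ≈ 0.25903.
Taking the obtuse solution, ∠S ≈ 2.880 rad.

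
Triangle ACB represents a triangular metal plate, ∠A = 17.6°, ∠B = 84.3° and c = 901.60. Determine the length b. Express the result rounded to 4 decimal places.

916.8461

The third angle is ∠C = 180° − ∠B − ∠A = 78.10°.
Law of sines: b = c·sin B/sin C ≈ 916.85.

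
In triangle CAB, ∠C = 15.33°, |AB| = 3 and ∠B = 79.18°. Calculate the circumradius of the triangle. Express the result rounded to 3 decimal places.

5.674

The third angle is ∠A = 180° − ∠B − ∠C = 85.49°.
Law of sines: |BC| = |AB|·sin A/sin C ≈ 11.312.
Law of sines: |CA| = |AB|·sin B/sin C ≈ 11.146.
Circumradius = |AB|/(2 sin C) ≈ 5.6737.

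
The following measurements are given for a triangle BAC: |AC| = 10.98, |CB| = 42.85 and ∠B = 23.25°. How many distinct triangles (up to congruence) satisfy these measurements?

0

|CB|·sin B = 42.85·sin(23.25°) ≈ 16.91.
Since |AC| = 10.98 < 16.91 = |CB| sin B, no triangle exists.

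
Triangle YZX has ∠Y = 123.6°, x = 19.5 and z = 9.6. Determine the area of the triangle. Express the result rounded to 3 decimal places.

77.961

Area = ½·z·x·sin Y ≈ 77.961.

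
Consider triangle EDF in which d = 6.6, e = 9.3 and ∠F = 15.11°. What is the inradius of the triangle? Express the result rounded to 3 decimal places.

By the law of cosines, f² = e² + d² − 2·e·d·cos F = 11.534, so f ≈ 3.3962.
Area = ½·e·d·sin F ≈ 8.0001.
Semiperimeter s = (9.3+6.6+3.3962)/2 = 9.6481.
Inradius = area/s = 8.0001/9.6481 ≈ 0.82918.

r ≈ 0.829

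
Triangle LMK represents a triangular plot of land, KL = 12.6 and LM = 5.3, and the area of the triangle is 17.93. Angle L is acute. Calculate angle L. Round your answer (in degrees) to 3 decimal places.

32.479

From area = ½·KL·LM·sin L, we get sin L = 2·area/(KL·LM) ≈ 0.53699.
Taking the acute solution, ∠L ≈ 32.48°.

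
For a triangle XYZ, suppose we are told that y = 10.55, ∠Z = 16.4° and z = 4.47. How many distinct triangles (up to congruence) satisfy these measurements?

2

y·sin Z = 10.55·sin(16.4°) ≈ 2.979.
Since y sin Z < z < y (2.979 < 4.47 < 10.55), two triangles exist.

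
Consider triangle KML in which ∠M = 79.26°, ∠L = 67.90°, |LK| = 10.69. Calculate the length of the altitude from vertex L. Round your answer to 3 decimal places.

The third angle is ∠K = 180° − ∠M − ∠L = 32.84°.
Law of sines: |ML| = |LK|·sin K/sin M ≈ 5.9005.
Law of sines: |KM| = |LK|·sin L/sin M ≈ 10.081.
Area = ½·|LK|·|ML|·sin L ≈ 29.221.
The altitude from L has length 2·area/|KM| ≈ 5.7971.

h_L ≈ 5.797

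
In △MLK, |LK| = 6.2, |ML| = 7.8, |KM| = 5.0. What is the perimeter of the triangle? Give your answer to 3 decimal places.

Perimeter = 6.2 + 5 + 7.8 = 19.

perimeter ≈ 19.000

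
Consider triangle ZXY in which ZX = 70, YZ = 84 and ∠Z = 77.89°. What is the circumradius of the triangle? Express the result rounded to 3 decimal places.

49.814

By the law of cosines, XY² = YZ² + ZX² − 2·YZ·ZX·cos Z = 9488.9, so XY ≈ 97.411.
Area = ½·YZ·ZX·sin Z ≈ 2874.6.
Circumradius = XY/(2 sin Z) ≈ 49.814.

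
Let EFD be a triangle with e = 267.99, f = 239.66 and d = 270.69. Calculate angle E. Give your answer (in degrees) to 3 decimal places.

∠E ≈ 63.006°

By the law of cosines, cos E = (f² + d² − e²) / (2·f·d) ≈ 0.45389, so ∠E ≈ 63.01°.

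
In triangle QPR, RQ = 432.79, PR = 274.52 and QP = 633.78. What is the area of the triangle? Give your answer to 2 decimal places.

48178.96

Semiperimeter s = (274.52 + 432.79 + 633.78)/2 = 670.54.
Heron's formula: area = √(670.54·396.02·237.75·36.765) ≈ 48179.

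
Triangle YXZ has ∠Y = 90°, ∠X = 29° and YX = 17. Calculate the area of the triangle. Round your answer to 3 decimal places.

The third angle is ∠Z = 180° − ∠Y − ∠X = 61.00°.
Law of sines: XZ = YX·sin Y/sin Z ≈ 19.437.
Law of sines: ZY = YX·sin X/sin Z ≈ 9.4233.
Area = ½·YX·XZ·sin X ≈ 80.098.

80.098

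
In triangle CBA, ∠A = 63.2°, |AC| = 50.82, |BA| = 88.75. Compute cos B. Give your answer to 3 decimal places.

By the law of cosines, |CB|² = |BA|² + |AC|² − 2·|BA|·|AC|·cos A = 6392.1, so |CB| ≈ 79.95.
Law of cosines again: cos B = (|CB|² + |BA|² − |AC|²)/(2·|CB|·|BA|) ≈ 0.82347, so ∠B ≈ 34.57°.

cos B ≈ 0.823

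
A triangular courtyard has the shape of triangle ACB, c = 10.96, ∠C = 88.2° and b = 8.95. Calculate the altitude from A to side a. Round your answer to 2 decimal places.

Law of sines: sin B = b·sin C/c ≈ 0.81620.
Since c ≥ b, only the acute value applies: ∠B ≈ 54.71°.
Then ∠A = 180° − ∠C − ∠B ≈ 37.09°.
Law of sines gives a = c·sin A/sin C ≈ 6.6134.
Area = ½·c·b·sin A ≈ 29.581.
The altitude from A has length 2·area/a ≈ 8.9456.

8.95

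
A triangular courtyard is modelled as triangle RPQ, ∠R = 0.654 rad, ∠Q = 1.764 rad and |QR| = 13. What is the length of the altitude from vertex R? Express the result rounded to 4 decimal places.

The third angle is ∠P = π − ∠Q − ∠R = 0.724 rad.
Law of sines: |PQ| = |QR|·sin R/sin P ≈ 11.945.
Law of sines: |RP| = |QR|·sin Q/sin P ≈ 19.27.
Area = ½·|QR|·|PQ|·sin Q ≈ 76.2.
The altitude from R has length 2·area/|PQ| ≈ 12.758.

h_R ≈ 12.7581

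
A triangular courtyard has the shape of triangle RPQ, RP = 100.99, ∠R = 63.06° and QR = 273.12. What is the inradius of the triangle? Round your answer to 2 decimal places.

39.75

By the law of cosines, PQ² = QR² + RP² − 2·QR·RP·cos R = 59801, so PQ ≈ 244.54.
Area = ½·QR·RP·sin R ≈ 12295.
Semiperimeter s = (244.54+273.12+100.99)/2 = 309.33.
Inradius = area/s = 12295/309.33 ≈ 39.746.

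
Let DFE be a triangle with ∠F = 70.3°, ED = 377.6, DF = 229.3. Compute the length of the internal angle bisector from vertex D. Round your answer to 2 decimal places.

t_D ≈ 226.63

Law of sines: sin E = DF·sin F/ED ≈ 0.57171.
Since ED ≥ DF, only the acute value applies: ∠E ≈ 34.87°.
Then ∠D = 180° − ∠F − ∠E ≈ 74.83°.
Law of sines gives FE = ED·sin D/sin F ≈ 387.1.
The bisector from D has length 2·ED·DF·cos(∠D/2)/(ED+DF) ≈ 226.63.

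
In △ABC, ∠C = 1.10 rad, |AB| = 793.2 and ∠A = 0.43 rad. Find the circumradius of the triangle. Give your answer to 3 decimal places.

R ≈ 445.014

The third angle is ∠B = π − ∠C − ∠A = 1.612 rad.
Law of sines: |BC| = |AB|·sin A/sin C ≈ 371.03.
Law of sines: |CA| = |AB|·sin B/sin C ≈ 889.29.
Circumradius = |AB|/(2 sin C) ≈ 445.01.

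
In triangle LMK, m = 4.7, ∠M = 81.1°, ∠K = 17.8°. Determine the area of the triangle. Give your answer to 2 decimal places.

3.38

The third angle is ∠L = 180° − ∠M − ∠K = 81.10°.
Law of sines: l = m·sin L/sin M ≈ 4.7.
Law of sines: k = m·sin K/sin M ≈ 1.4543.
Area = ½·m·l·sin K ≈ 3.3764.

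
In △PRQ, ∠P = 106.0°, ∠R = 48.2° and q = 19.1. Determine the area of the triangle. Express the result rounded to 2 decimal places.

area ≈ 300.33

The third angle is ∠Q = 180° − ∠P − ∠R = 25.80°.
Law of sines: p = q·sin P/sin Q ≈ 42.185.
Law of sines: r = q·sin R/sin Q ≈ 32.715.
Area = ½·q·p·sin R ≈ 300.33.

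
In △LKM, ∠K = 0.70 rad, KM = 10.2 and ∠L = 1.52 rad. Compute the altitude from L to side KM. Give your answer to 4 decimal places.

The third angle is ∠M = π − ∠L − ∠K = 0.922 rad.
Law of sines: ML = KM·sin K/sin L ≈ 6.5795.
Law of sines: LK = KM·sin M/sin L ≈ 8.1355.
Area = ½·KM·ML·sin M ≈ 26.729.
The altitude from L has length 2·area/KM ≈ 5.241.

5.2410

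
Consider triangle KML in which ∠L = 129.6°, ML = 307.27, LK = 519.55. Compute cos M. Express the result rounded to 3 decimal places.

By the law of cosines, KM² = ML² + LK² − 2·ML·LK·cos L = 5.6787e+05, so KM ≈ 753.57.
Law of cosines again: cos M = (KM² + ML² − LK²)/(2·KM·ML) ≈ 0.84723, so ∠M ≈ 32.09°.

0.847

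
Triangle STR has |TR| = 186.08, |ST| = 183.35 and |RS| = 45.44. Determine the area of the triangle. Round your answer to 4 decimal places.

Semiperimeter s = (186.08 + 45.44 + 183.35)/2 = 207.44.
Heron's formula: area = √(207.44·21.355·162·24.085) ≈ 4157.3.

4157.3342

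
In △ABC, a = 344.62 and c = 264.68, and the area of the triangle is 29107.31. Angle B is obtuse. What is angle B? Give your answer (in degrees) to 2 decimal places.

From area = ½·c·a·sin B, we get sin B = 2·area/(c·a) ≈ 0.63822.
Taking the obtuse solution, ∠B ≈ 140.34°.

140.34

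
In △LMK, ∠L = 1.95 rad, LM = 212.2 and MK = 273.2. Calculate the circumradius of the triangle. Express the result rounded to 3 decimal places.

Law of sines: sin K = LM·sin L/MK ≈ 0.72154.
Since MK ≥ LM, only the acute value applies: ∠K ≈ 0.806 rad.
Then ∠M = π − ∠L − ∠K ≈ 0.386 rad.
Law of sines gives KL = MK·sin M/sin L ≈ 110.6.
Circumradius = MK/(2 sin L) ≈ 147.05.

R ≈ 147.046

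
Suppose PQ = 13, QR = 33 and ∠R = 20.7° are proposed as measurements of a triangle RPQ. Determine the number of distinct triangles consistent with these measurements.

2

QR·sin R = 33·sin(20.7°) ≈ 11.66.
Since QR sin R < PQ < QR (11.66 < 13 < 33), two triangles exist.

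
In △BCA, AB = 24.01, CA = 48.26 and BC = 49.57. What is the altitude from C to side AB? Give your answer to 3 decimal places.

h_C ≈ 47.348

Semiperimeter s = (48.26 + 24.01 + 49.57)/2 = 60.92.
Heron's formula: area = √(60.92·12.66·36.91·11.35) ≈ 568.42.
The altitude from C has length 2·area/AB ≈ 47.348.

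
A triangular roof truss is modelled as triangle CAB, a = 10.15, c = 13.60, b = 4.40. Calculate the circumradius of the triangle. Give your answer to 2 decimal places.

R ≈ 9.53

By the law of cosines, cos C = (a² + b² − c²) / (2·a·b) ≈ -0.70060, so ∠C ≈ 134.48°.
Circumradius = c/(2 sin C) ≈ 9.5297.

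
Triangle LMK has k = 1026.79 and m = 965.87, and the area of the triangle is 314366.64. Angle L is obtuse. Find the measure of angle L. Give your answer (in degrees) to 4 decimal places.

From area = ½·m·k·sin L, we get sin L = 2·area/(m·k) ≈ 0.63397.
Taking the obtuse solution, ∠L ≈ 140.66°.

140.6566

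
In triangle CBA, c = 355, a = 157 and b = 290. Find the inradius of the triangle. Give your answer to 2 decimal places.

Semiperimeter s = (355 + 290 + 157)/2 = 401.
Heron's formula: area = √(401·46·111·244) ≈ 22352.
Inradius = area/s = 22352/401 ≈ 55.74.

55.74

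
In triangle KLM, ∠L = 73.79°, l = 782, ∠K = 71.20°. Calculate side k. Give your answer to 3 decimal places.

770.928

The third angle is ∠M = 180° − ∠K − ∠L = 35.01°.
Law of sines: k = l·sin K/sin L ≈ 770.93.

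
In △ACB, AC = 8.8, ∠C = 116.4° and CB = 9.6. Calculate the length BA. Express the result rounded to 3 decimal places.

15.644

By the law of cosines, BA² = AC² + CB² − 2·AC·CB·cos C = 244.73, so BA ≈ 15.644.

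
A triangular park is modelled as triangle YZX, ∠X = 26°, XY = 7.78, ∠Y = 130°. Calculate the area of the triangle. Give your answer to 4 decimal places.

24.9869

The third angle is ∠Z = 180° − ∠X − ∠Y = 24.00°.
Law of sines: ZX = XY·sin Y/sin Z ≈ 14.653.
Law of sines: YZ = XY·sin X/sin Z ≈ 8.3851.
Area = ½·XY·ZX·sin X ≈ 24.987.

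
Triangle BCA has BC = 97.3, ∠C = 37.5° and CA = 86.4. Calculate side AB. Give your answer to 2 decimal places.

59.94

By the law of cosines, AB² = BC² + CA² − 2·BC·CA·cos C = 3593.3, so AB ≈ 59.944.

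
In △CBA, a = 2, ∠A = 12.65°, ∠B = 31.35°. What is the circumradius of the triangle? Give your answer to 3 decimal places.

R ≈ 4.566

The third angle is ∠C = 180° − ∠B − ∠A = 136.00°.
Law of sines: c = a·sin C/sin A ≈ 6.3441.
Law of sines: b = a·sin B/sin A ≈ 4.7514.
Circumradius = a/(2 sin A) ≈ 4.5663.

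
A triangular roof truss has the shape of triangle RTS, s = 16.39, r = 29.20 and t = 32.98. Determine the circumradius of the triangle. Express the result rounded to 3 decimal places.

16.500

By the law of cosines, cos R = (t² + s² − r²) / (2·t·s) ≈ 0.46590, so ∠R ≈ 1.086 rad.
Circumradius = r/(2 sin R) ≈ 16.5.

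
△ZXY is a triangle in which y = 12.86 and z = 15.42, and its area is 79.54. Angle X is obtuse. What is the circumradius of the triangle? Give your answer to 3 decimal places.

From area = ½·y·z·sin X, we get sin X = 2·area/(y·z) ≈ 0.80221.
Taking the obtuse solution, ∠X ≈ 126.66°.
Law of cosines then gives x ≈ 25.297.
Circumradius = x/(2 sin X) ≈ 15.767.

R ≈ 15.767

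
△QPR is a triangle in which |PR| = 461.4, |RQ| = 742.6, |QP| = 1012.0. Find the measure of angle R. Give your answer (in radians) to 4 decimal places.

By the law of cosines, cos R = (|PR|² + |RQ|² − |QP|²) / (2·|PR|·|RQ|) ≈ -0.37912, so ∠R ≈ 1.960 rad.

1.9596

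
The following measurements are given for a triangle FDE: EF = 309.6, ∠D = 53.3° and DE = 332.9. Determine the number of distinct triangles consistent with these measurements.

DE·sin D = 332.9·sin(53.3°) ≈ 266.9.
Since DE sin D < EF < DE (266.9 < 309.6 < 332.9), two triangles exist.

2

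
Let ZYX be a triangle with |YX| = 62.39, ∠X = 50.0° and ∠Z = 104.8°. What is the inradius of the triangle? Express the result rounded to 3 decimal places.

The third angle is ∠Y = 180° − ∠X − ∠Z = 25.20°.
Law of sines: |XZ| = |YX|·sin Y/sin Z ≈ 27.476.
Law of sines: |ZY| = |YX|·sin X/sin Z ≈ 49.434.
Area = ½·|YX|·|XZ|·sin X ≈ 656.59.
Semiperimeter s = (62.39+27.476+49.434)/2 = 69.65.
Inradius = area/s = 656.59/69.65 ≈ 9.427.

9.427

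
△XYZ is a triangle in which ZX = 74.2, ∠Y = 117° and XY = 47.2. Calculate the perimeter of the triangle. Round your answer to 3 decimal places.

Law of sines: sin Z = XY·sin Y/ZX ≈ 0.56679.
Since ZX ≥ XY, only the acute value applies: ∠Z ≈ 34.53°.
Then ∠X = 180° − ∠Y − ∠Z ≈ 28.47°.
Law of sines gives YZ = ZX·sin X/sin Y ≈ 39.702.
Semiperimeter s = (39.702+74.2+47.2)/2 = 80.551.
Perimeter = 39.702 + 74.2 + 47.2 = 161.1.

161.102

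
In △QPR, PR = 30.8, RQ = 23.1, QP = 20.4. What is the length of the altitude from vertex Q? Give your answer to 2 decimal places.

h_Q ≈ 15.30

Semiperimeter s = (30.8 + 23.1 + 20.4)/2 = 37.15.
Heron's formula: area = √(37.15·6.35·14.05·16.75) ≈ 235.62.
The altitude from Q has length 2·area/PR ≈ 15.3.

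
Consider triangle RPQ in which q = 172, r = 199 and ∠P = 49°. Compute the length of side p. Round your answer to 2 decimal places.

155.80

By the law of cosines, p² = q² + r² − 2·q·r·cos P = 24274, so p ≈ 155.8.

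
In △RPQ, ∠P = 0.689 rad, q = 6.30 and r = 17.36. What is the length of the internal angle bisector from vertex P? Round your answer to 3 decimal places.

By the law of cosines, p² = q² + r² − 2·q·r·cos P = 172.22, so p ≈ 13.123.
The bisector from P has length 2·q·r·cos(∠P/2)/(q+r) ≈ 8.7018.

t_P ≈ 8.702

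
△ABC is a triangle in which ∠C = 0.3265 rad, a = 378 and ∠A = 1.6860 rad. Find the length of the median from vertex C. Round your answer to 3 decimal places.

m_C ≈ 356.212

The third angle is ∠B = π − ∠C − ∠A = 1.1291 rad.
Law of sines: b = a·sin B/sin A ≈ 344.
Law of sines: c = a·sin C/sin A ≈ 122.04.
Median from C: ½√(2·a² + 2·b² − c²) ≈ 356.21.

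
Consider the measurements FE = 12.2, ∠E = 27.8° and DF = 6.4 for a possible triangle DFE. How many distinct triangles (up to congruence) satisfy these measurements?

2

FE·sin E = 12.2·sin(27.8°) ≈ 5.69.
Since FE sin E < DF < FE (5.69 < 6.4 < 12.2), two triangles exist.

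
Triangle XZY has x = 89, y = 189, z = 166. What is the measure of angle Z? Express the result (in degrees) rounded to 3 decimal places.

By the law of cosines, cos Z = (y² + x² − z²) / (2·y·x) ≈ 0.47815, so ∠Z ≈ 61.44°.

∠Z ≈ 61.435°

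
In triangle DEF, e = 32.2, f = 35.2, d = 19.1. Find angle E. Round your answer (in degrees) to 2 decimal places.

65.06

By the law of cosines, cos E = (f² + d² − e²) / (2·f·d) ≈ 0.42168, so ∠E ≈ 65.06°.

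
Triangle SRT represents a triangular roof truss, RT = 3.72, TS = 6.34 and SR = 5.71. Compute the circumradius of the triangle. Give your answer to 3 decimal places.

By the law of cosines, cos S = (TS² + SR² − RT²) / (2·TS·SR) ≈ 0.81435, so ∠S ≈ 35.48°.
Circumradius = RT/(2 sin S) ≈ 3.2048.

3.205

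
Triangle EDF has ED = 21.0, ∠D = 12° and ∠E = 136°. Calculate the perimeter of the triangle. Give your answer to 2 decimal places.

perimeter ≈ 56.77

The third angle is ∠F = 180° − ∠E − ∠D = 32.00°.
Law of sines: DF = ED·sin E/sin F ≈ 27.528.
Law of sines: FE = ED·sin D/sin F ≈ 8.2393.
Semiperimeter s = (27.528+8.2393+21)/2 = 28.384.
Perimeter = 27.528 + 8.2393 + 21 = 56.768.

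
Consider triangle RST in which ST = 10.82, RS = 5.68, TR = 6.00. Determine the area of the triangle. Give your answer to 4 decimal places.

Semiperimeter s = (10.82 + 6 + 5.68)/2 = 11.25.
Heron's formula: area = √(11.25·0.43·5.25·5.57) ≈ 11.894.

area ≈ 11.8937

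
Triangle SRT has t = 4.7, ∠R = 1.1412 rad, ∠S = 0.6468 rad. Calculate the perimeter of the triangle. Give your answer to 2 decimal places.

perimeter ≈ 11.98

The third angle is ∠T = π − ∠S − ∠R = 1.3536 rad.
Law of sines: s = t·sin S/sin T ≈ 2.9005.
Law of sines: r = t·sin R/sin T ≈ 4.3757.
Semiperimeter p = (2.9005+4.3757+4.7)/2 = 5.9881.
Perimeter = 2.9005 + 4.3757 + 4.7 = 11.976.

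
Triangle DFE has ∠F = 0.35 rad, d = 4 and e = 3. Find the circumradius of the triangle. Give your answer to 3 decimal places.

By the law of cosines, f² = e² + d² − 2·e·d·cos F = 2.4551, so f ≈ 1.5669.
Area = ½·e·d·sin F ≈ 2.0574.
Circumradius = f/(2 sin F) ≈ 2.2847.

R ≈ 2.285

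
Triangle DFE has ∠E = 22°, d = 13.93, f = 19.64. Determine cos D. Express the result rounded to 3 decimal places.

0.790

By the law of cosines, e² = d² + f² − 2·d·f·cos E = 72.447, so e ≈ 8.5116.
Law of cosines again: cos D = (f² + e² − d²)/(2·f·e) ≈ 0.79002, so ∠D ≈ 37.81°.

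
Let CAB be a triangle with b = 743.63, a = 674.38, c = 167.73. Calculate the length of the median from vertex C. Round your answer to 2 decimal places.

Median from C: ½√(2·a² + 2·b² − c²) ≈ 704.88.

704.88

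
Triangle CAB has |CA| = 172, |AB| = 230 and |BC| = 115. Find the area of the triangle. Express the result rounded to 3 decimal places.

Semiperimeter s = (230 + 115 + 172)/2 = 258.5.
Heron's formula: area = √(258.5·28.5·143.5·86.5) ≈ 9562.8.

area ≈ 9562.836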